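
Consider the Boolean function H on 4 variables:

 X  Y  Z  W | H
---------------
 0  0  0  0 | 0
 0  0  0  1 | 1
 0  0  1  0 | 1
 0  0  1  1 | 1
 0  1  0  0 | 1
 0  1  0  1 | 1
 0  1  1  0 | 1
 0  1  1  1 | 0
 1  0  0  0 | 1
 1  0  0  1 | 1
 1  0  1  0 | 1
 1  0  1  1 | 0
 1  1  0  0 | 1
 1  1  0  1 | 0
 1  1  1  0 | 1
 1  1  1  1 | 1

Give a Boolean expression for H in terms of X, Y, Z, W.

H(X, Y, Z, W) = NOT ((((((NOT X AND NOT Y) AND NOT Z) AND NOT W) OR (((NOT X AND Y) AND Z) AND W)) OR (((X AND NOT Y) AND Z) AND W)) OR (((X AND Y) AND NOT Z) AND W))

There are just 4 zero rows: (0,0,0,0), (0,1,1,1), (1,0,1,1), (1,1,0,1). Their minterms are ¬X·¬Y·¬Z·¬W, ¬X·Y·Z·W, X·¬Y·Z·W, X·Y·¬Z·W; the OR of those covers precisely the 0-outputs, and negating it yields H.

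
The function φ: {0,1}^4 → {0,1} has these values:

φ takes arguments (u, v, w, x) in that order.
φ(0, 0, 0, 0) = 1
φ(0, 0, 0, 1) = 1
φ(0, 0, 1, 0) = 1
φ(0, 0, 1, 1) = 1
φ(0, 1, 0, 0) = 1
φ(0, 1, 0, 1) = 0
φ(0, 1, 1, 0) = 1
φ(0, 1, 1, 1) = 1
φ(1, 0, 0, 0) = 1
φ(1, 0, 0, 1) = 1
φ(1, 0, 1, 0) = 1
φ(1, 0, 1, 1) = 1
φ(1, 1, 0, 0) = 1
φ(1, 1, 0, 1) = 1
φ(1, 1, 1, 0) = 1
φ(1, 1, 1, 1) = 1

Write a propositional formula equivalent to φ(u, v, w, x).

φ(u, v, w, x) = ¬(((¬u ∧ v) ∧ ¬w) ∧ x)

φ is 0 on exactly one input, (0,1,0,1), whose minterm is ¬u·v·¬w·x. So φ is the negation of that single conjunction.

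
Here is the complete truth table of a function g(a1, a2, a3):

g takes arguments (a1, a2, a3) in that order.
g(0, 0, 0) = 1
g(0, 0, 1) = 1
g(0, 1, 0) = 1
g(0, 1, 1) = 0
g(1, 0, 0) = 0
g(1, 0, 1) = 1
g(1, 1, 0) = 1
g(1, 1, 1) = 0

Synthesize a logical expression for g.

g(a1, a2, a3) = ((((a1' · a2) · a3) + ((a1 · a2') · a3')) + ((a1 · a2) · a3))'

There are just 3 zero rows: (0,1,1), (1,0,0), (1,1,1). Their minterms are ¬a1·a2·a3, a1·¬a2·¬a3, a1·a2·a3; the OR of those covers precisely the 0-outputs, and negating it yields g.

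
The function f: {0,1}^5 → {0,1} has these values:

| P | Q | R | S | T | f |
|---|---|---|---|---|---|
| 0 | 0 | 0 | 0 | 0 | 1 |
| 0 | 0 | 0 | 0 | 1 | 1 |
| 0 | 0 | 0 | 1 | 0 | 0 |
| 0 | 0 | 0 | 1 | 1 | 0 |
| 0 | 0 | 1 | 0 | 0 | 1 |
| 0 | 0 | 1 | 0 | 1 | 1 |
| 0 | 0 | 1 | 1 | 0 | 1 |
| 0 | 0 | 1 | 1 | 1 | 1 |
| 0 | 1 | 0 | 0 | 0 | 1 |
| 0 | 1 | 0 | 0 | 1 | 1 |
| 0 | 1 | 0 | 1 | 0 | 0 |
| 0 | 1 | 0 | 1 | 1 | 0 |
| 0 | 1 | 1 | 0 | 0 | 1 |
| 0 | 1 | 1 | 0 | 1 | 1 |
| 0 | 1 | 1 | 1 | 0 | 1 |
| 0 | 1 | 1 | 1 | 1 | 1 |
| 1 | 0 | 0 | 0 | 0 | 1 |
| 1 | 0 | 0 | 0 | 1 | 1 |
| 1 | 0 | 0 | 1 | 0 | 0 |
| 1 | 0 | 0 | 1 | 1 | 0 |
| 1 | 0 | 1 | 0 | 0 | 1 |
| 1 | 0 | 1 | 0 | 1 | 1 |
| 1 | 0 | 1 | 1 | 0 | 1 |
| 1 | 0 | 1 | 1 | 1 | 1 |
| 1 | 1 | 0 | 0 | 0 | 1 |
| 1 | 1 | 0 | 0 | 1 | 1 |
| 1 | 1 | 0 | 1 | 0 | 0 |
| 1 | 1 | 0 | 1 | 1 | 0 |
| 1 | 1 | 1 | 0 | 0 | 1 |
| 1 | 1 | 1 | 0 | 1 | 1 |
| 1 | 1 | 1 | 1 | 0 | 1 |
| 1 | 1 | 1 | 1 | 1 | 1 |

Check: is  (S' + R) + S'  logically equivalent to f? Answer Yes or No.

Check the formula against f row by row:
  P=0, Q=0, R=0, S=0, T=0: formula gives 1, f = 1 ✓
  P=0, Q=0, R=0, S=0, T=1: formula gives 1, f = 1 ✓
  P=0, Q=0, R=0, S=1, T=0: formula gives 0, f = 0 ✓
  P=0, Q=0, R=0, S=1, T=1: formula gives 0, f = 0 ✓
  …and likewise for the remaining 28 rows.
Every row agrees, so the formula is equivalent.

Yes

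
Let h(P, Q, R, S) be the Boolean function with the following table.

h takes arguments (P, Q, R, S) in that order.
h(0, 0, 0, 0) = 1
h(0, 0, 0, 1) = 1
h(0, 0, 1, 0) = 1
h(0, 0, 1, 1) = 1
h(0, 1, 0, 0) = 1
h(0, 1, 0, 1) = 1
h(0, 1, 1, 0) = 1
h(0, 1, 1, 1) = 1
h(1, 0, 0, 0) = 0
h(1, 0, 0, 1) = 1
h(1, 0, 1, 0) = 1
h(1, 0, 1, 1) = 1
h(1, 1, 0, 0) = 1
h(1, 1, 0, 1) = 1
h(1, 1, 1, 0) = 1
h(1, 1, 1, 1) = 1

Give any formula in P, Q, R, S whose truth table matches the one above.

Only row (1,0,0,0) gives 0. So h is 1 everywhere except there — the complement of the minterm P·¬Q·¬R·¬S.

h(P, Q, R, S) = ¬(((P ∧ ¬Q) ∧ ¬R) ∧ ¬S)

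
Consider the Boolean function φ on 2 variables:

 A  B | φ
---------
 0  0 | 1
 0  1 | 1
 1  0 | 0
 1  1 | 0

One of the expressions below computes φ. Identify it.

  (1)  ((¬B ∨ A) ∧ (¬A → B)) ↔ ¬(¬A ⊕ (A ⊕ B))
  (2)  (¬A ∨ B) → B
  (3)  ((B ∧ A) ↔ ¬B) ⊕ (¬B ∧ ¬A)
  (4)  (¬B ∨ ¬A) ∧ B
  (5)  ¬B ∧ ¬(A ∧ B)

3

(1) fails at (0,1): the formula yields 0, φ is 1.
(2) fails at (0,0): the formula yields 0, φ is 1.
(4) fails at (0,0): the formula yields 0, φ is 1.
(5) fails at (0,1): the formula yields 0, φ is 1.
(3) is the remaining candidate, and it agrees with φ on all 4 inputs.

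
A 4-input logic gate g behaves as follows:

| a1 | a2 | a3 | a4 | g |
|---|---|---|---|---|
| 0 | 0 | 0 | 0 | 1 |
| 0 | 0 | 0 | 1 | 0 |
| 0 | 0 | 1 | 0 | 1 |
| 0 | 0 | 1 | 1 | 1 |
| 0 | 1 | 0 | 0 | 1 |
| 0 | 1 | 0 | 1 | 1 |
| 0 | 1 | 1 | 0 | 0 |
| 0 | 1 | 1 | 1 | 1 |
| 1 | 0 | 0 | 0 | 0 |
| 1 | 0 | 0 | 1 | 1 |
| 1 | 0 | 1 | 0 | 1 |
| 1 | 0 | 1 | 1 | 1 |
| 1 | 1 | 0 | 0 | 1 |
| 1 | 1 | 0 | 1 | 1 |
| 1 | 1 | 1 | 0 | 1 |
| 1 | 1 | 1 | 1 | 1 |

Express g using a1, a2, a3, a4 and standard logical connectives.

g is 0 on only 3 rows — (0,0,0,1), (0,1,1,0), (1,0,0,0). Writing each as a minterm (¬a1·¬a2·¬a3·a4, ¬a1·a2·a3·¬a4, a1·¬a2·¬a3·¬a4) and OR-ing them characterizes exactly where g=0, so g is the negation of that disjunction.

g(a1, a2, a3, a4) = ¬(((((¬a1 ∧ ¬a2) ∧ ¬a3) ∧ a4) ∨ (((¬a1 ∧ a2) ∧ a3) ∧ ¬a4)) ∨ (((a1 ∧ ¬a2) ∧ ¬a3) ∧ ¬a4))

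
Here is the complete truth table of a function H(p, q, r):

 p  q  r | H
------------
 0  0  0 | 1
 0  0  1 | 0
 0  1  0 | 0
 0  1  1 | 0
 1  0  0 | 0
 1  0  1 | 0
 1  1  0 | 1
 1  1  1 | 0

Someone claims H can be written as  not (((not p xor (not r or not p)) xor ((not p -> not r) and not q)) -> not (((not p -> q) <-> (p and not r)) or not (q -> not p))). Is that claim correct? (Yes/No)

Check the formula against H row by row:
  p=0, q=0, r=0: formula gives 1, H = 1 ✓
  p=0, q=0, r=1: formula gives 0, H = 0 ✓
  p=0, q=1, r=0: formula gives 0, H = 0 ✓
  p=0, q=1, r=1: formula gives 0, H = 0 ✓
  p=1, q=0, r=0: formula gives 0, H = 0 ✓
  … (the remaining 3 rows also agree.)
All 8 rows match — the expression computes H exactly.

Yes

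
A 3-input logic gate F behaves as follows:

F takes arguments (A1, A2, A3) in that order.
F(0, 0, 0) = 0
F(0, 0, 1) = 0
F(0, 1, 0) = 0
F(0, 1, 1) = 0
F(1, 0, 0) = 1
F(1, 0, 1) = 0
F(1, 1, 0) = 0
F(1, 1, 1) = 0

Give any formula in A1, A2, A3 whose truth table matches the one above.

F(A1, A2, A3) = (A1 & ~A2) & ~A3

F is 1 on exactly one input, (1,0,0), whose minterm is A1·¬A2·¬A3. So F is just that conjunction.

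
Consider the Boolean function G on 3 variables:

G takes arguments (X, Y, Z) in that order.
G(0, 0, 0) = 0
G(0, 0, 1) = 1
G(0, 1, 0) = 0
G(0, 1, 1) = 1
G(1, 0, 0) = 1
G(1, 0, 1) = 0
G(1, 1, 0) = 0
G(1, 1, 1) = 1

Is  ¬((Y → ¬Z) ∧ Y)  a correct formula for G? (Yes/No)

Test each input against both G and the formula:
  X=0, Y=0, Z=0: formula gives 1, but G = 0 ✗
Row (0,0,0) is a counterexample, so the formula is not equivalent to G.

No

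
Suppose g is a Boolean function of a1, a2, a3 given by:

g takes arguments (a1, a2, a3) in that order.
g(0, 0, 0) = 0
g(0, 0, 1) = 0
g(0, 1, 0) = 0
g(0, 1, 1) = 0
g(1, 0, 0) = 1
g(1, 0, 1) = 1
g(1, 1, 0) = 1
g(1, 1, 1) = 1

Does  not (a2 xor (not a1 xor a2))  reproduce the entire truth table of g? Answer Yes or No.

Yes

Evaluate not (a2 xor (not a1 xor a2)) on each row and compare to g:
  a1=0, a2=0, a3=0: formula gives 0, g = 0 ✓
  a1=0, a2=0, a3=1: formula gives 0, g = 0 ✓
  a1=0, a2=1, a3=0: formula gives 0, g = 0 ✓
  a1=0, a2=1, a3=1: formula gives 0, g = 0 ✓
  a1=1, a2=0, a3=0: formula gives 1, g = 1 ✓
  …and likewise for the remaining 3 rows.
All 8 rows match — the expression computes g exactly.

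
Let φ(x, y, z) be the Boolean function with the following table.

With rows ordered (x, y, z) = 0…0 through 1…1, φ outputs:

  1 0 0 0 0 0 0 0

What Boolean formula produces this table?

The output is 1 only when every input is 0 — NOR of all inputs.

φ(x, y, z) = NOT ((x OR y) OR z)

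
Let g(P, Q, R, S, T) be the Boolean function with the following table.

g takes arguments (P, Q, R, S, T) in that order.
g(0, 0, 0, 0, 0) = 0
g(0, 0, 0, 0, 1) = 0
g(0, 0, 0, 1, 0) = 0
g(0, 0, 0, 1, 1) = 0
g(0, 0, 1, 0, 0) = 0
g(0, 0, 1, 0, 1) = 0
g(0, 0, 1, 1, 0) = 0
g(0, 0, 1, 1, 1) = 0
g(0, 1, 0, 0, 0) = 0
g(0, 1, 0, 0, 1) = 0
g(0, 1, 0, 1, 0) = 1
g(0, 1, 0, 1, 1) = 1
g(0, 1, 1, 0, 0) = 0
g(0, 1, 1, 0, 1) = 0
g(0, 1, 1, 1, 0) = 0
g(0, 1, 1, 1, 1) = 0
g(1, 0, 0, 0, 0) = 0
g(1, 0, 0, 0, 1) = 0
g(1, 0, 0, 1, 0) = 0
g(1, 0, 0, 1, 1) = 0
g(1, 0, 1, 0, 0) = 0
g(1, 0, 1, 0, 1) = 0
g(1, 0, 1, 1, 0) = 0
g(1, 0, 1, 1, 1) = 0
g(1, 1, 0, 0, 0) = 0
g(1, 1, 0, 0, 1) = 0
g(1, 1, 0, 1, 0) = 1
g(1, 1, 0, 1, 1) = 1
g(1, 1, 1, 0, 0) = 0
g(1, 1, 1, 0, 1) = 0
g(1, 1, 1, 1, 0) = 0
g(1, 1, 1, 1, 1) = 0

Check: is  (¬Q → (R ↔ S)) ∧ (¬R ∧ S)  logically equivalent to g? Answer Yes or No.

Yes

Test each input against both g and the formula:
  P=0, Q=0, R=0, S=0, T=0: formula gives 0, g = 0 ✓
  P=0, Q=0, R=0, S=0, T=1: formula gives 0, g = 0 ✓
  P=0, Q=0, R=0, S=1, T=0: formula gives 0, g = 0 ✓
  P=0, Q=0, R=0, S=1, T=1: formula gives 0, g = 0 ✓
  …and likewise for the remaining 28 rows.
All 32 rows match — the expression computes g exactly.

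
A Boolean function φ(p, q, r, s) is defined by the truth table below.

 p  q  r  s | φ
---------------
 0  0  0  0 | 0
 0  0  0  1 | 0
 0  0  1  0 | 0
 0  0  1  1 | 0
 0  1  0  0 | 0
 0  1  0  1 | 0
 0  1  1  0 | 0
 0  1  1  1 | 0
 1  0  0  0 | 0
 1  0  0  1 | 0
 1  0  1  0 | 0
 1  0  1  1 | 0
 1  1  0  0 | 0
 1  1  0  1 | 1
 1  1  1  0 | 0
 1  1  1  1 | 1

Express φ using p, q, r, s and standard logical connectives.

φ(p, q, r, s) = (((p & q) & ~r) & s) | (((p & q) & r) & s)

φ=1 on 2 inputs: (1,1,0,1), (1,1,1,1). Reading each as a conjunction of literals (p·q·¬r·s, p·q·r·s) and taking the OR gives the canonical DNF.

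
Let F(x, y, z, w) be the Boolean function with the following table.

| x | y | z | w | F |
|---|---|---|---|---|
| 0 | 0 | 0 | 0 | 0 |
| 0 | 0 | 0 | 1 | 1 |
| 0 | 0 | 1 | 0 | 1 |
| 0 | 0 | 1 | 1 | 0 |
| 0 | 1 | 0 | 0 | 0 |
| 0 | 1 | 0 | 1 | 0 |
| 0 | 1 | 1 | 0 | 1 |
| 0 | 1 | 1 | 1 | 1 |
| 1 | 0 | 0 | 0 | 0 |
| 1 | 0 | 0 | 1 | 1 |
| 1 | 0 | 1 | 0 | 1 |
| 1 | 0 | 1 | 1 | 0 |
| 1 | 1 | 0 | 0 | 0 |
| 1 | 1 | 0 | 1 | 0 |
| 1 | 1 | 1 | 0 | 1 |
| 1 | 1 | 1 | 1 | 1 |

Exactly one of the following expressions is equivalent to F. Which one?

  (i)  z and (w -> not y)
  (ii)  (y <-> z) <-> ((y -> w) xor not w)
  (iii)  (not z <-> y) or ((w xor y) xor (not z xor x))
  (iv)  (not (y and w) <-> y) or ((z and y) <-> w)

(i) disagrees with F on (0,0,0,1) (formula → 0, table → 1); rule it out.
(iii) disagrees with F on (0,0,0,0) (formula → 1, table → 0); rule it out.
(iv) disagrees with F on (0,0,0,0) (formula → 1, table → 0); rule it out.
Only (ii) survives; checking it on all 16 rows confirms it matches F.

ii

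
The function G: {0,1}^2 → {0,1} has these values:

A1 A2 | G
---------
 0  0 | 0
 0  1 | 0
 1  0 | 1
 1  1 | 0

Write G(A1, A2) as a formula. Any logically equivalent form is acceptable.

G(A1, A2) = A1 · A2'

1 only at (1,0): A1 AND NOT A2.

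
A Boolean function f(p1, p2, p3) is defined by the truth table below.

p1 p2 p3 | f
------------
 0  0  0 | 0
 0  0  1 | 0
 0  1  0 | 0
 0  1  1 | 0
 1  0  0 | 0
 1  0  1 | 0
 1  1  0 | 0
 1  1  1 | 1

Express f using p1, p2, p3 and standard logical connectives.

f(p1, p2, p3) = (p1 AND p2) AND p3

Only row (1,1,1) gives 1. That row's minterm p1·p2·p3 is f directly.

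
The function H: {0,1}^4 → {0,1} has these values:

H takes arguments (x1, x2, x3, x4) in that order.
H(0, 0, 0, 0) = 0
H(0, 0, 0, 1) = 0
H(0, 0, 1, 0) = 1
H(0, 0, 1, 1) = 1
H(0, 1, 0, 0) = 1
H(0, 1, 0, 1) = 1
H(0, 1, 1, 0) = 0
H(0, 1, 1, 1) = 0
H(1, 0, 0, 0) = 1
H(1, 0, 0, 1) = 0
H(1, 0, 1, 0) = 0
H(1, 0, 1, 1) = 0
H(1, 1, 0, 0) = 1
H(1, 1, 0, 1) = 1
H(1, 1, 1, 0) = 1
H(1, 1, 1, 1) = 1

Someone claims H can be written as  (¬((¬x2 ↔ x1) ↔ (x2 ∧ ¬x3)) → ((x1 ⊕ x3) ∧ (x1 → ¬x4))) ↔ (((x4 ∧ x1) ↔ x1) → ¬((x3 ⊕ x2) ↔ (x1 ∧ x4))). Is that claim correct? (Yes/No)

Test each input against both H and the formula:
  x1=0, x2=0, x3=0, x4=0: formula gives 0, H = 0 ✓
  x1=0, x2=0, x3=0, x4=1: formula gives 0, H = 0 ✓
  x1=0, x2=0, x3=1, x4=0: formula gives 1, H = 1 ✓
  x1=0, x2=0, x3=1, x4=1: formula gives 1, H = 1 ✓
  …
  x1=1, x2=0, x3=1, x4=1: formula gives 1, but H = 0 ✗
Row (1,0,1,1) is a counterexample, so the formula is not equivalent to H.

No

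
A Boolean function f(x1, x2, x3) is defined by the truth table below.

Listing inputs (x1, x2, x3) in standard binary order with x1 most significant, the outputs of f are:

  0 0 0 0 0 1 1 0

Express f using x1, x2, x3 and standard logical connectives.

f=1 on 2 inputs: (1,0,1), (1,1,0). Reading each as a conjunction of literals (x1·¬x2·x3, x1·x2·¬x3) and taking the OR gives the canonical DNF.

f(x1, x2, x3) = ((x1 & ~x2) & x3) | ((x1 & x2) & ~x3)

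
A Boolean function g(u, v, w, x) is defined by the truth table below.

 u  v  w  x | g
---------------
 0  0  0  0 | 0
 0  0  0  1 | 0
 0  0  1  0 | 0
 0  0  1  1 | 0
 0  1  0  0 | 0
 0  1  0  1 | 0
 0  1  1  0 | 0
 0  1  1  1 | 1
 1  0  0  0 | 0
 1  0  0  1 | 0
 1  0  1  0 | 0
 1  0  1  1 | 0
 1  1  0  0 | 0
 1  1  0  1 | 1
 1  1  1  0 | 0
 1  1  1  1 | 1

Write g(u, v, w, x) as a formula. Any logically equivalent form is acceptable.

g(u, v, w, x) = ((((NOT u AND v) AND w) AND x) OR (((u AND v) AND NOT w) AND x)) OR (((u AND v) AND w) AND x)

Collect the rows where g=1 — (0,1,1,1), (1,1,0,1), (1,1,1,1) — and write one minterm per row: ¬u·v·w·x, u·v·¬w·x, u·v·w·x. Their union (logical OR) reproduces the table exactly.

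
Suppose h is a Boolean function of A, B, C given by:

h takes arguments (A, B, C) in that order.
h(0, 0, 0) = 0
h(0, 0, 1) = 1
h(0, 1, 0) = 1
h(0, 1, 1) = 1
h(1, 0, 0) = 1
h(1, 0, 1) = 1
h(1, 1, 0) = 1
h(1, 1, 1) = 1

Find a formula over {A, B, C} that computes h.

The output is 1 whenever at least one input is 1 — the OR of all inputs.

h(A, B, C) = (A + B) + C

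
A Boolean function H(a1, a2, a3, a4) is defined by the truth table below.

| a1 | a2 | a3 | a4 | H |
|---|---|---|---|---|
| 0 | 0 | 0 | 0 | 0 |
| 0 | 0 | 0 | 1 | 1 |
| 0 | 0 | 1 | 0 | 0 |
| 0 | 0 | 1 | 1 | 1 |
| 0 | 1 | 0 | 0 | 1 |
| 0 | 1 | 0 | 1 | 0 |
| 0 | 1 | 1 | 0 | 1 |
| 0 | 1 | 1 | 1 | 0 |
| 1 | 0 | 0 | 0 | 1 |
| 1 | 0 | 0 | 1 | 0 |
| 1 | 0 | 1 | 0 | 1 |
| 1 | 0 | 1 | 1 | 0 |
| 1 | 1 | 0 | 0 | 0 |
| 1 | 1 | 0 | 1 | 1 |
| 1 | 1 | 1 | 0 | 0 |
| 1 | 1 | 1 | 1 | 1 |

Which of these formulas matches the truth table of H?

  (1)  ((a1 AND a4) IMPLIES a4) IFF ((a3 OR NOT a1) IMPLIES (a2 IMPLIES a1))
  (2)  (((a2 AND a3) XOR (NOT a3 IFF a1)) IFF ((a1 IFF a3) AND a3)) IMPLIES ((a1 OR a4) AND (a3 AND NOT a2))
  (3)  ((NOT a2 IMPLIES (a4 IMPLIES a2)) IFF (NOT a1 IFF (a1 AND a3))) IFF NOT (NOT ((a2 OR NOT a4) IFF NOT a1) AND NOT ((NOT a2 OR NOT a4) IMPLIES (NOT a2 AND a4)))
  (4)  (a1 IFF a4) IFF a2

(1): at (0,0,0,0) it gives 1, but H = 0 — eliminated.
(2): at (0,0,0,1) it gives 0, but H = 1 — eliminated.
(3): at (0,1,0,0) it gives 0, but H = 1 — eliminated.
(4) is the remaining candidate, and it agrees with H on all 16 inputs.

4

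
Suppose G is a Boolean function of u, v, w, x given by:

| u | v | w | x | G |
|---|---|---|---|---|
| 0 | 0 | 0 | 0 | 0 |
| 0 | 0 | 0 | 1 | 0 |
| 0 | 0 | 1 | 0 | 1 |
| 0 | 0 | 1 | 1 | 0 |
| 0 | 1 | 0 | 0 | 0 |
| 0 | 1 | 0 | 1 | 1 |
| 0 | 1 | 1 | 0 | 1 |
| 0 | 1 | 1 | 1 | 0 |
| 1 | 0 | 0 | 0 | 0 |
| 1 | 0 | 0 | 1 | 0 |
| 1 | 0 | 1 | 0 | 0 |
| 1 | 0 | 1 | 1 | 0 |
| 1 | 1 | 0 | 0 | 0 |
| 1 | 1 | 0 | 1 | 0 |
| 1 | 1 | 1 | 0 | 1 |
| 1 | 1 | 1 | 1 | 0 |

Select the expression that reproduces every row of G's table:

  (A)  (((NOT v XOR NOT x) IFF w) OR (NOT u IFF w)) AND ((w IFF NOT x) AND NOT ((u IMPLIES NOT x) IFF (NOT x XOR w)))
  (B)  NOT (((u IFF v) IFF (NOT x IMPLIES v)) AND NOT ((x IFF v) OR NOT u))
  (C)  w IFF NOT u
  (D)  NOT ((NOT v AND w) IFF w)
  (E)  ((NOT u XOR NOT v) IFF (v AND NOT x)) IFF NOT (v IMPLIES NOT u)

(B): at (0,0,0,0) it gives 1, but G = 0 — eliminated.
(C): at (0,0,1,1) it gives 1, but G = 0 — eliminated.
(D): at (0,0,1,0) it gives 0, but G = 1 — eliminated.
(E): at (0,0,1,0) it gives 0, but G = 1 — eliminated.
That leaves (A). Evaluating it on every row reproduces the table of G exactly.

A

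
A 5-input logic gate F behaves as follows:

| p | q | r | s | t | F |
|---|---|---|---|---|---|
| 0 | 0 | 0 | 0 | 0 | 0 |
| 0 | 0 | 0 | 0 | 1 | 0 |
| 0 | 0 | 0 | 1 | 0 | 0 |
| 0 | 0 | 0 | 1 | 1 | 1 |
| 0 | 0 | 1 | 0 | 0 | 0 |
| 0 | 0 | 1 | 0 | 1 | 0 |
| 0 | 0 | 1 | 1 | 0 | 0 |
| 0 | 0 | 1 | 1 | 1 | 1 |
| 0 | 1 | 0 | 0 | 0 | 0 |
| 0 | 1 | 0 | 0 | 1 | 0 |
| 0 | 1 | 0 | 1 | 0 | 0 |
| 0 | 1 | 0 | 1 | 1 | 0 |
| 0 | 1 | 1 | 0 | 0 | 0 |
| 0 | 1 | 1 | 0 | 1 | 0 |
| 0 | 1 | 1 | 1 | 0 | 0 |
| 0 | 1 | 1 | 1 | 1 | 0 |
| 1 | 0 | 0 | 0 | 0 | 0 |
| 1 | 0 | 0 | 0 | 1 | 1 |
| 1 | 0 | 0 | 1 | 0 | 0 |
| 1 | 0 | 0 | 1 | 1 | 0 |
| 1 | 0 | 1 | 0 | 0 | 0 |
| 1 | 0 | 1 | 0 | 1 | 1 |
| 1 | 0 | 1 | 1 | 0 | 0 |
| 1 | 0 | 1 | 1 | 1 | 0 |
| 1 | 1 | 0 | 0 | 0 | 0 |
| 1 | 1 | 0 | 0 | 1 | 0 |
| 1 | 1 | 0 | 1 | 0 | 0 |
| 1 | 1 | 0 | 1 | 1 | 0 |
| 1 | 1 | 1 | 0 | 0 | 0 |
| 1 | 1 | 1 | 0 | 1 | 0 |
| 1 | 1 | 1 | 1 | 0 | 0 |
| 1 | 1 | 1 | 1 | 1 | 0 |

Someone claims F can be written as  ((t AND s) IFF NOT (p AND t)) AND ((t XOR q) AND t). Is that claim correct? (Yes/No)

Yes

Test each input against both F and the formula:
  p=0, q=0, r=0, s=0, t=0: formula gives 0, F = 0 ✓
  p=0, q=0, r=0, s=0, t=1: formula gives 0, F = 0 ✓
  p=0, q=0, r=0, s=1, t=0: formula gives 0, F = 0 ✓
  p=0, q=0, r=0, s=1, t=1: formula gives 1, F = 1 ✓
  … (the remaining 28 rows also agree.)
No disagreement on any input; they are logically equivalent.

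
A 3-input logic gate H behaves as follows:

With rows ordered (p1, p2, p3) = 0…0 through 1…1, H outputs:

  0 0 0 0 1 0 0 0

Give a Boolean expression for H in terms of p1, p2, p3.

Only row (1,0,0) gives 1. That row's minterm p1·¬p2·¬p3 is H directly.

H(p1, p2, p3) = (p1 · p2') · p3'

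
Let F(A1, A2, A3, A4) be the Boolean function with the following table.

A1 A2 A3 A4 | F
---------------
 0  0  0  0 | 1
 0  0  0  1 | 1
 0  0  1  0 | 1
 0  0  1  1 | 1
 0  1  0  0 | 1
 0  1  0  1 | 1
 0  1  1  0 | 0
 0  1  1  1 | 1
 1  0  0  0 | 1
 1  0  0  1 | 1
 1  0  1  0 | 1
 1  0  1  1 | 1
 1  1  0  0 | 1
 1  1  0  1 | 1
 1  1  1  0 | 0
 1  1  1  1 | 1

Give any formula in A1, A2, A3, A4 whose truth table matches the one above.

F(A1, A2, A3, A4) = ((((A1' · A2) · A3) · A4') + (((A1 · A2) · A3) · A4'))'

There are just 2 zero rows: (0,1,1,0), (1,1,1,0). Their minterms are ¬A1·A2·A3·¬A4, A1·A2·A3·¬A4; the OR of those covers precisely the 0-outputs, and negating it yields F.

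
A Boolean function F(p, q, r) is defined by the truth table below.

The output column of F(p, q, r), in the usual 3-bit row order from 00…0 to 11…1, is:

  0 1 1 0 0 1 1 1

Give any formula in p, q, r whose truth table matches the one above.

F(p, q, r) = not ((((not p and not q) and not r) or ((not p and q) and r)) or ((p and not q) and not r))

There are just 3 zero rows: (0,0,0), (0,1,1), (1,0,0). Their minterms are ¬p·¬q·¬r, ¬p·q·r, p·¬q·¬r; the OR of those covers precisely the 0-outputs, and negating it yields F.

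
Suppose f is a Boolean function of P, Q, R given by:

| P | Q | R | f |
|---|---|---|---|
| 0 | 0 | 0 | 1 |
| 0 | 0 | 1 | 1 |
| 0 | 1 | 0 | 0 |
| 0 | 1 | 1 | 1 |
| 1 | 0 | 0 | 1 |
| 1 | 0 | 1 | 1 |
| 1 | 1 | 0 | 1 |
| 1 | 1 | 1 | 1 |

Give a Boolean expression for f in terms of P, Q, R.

Only row (0,1,0) gives 0. So f is 1 everywhere except there — the complement of the minterm ¬P·Q·¬R.

f(P, Q, R) = not ((not P and Q) and not R)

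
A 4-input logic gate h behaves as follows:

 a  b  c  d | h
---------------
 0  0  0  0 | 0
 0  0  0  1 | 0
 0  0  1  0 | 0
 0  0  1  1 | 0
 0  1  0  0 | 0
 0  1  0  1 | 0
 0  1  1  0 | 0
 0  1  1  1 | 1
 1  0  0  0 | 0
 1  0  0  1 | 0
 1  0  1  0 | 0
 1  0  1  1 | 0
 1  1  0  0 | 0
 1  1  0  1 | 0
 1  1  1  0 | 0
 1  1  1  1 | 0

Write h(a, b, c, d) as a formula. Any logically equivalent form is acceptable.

Only row (0,1,1,1) gives 1. That row's minterm ¬a·b·c·d is h directly.

h(a, b, c, d) = ((NOT a AND b) AND c) AND d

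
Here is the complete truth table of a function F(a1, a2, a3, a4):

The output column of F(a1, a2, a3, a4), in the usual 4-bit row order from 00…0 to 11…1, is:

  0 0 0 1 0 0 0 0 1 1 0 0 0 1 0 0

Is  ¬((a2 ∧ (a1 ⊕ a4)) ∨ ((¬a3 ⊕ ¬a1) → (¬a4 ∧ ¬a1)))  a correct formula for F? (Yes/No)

Check the formula against F row by row:
  a1=0, a2=0, a3=0, a4=0: formula gives 0, F = 0 ✓
  a1=0, a2=0, a3=0, a4=1: formula gives 0, F = 0 ✓
  a1=0, a2=0, a3=1, a4=0: formula gives 0, F = 0 ✓
  a1=0, a2=0, a3=1, a4=1: formula gives 1, F = 1 ✓
  …and likewise for the remaining 12 rows.
All 16 rows match — the expression computes F exactly.

Yes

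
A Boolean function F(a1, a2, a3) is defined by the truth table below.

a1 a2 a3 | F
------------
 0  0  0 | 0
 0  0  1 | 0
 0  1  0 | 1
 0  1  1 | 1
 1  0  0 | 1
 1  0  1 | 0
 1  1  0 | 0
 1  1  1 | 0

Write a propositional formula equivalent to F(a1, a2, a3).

F(a1, a2, a3) = (((not a1 and a2) and not a3) or ((not a1 and a2) and a3)) or ((a1 and not a2) and not a3)

The 1-rows are (0,1,0), (0,1,1), (1,0,0). Each contributes one minterm — ¬a1·a2·¬a3; ¬a1·a2·a3; a1·¬a2·¬a3 — and their disjunction is a sum-of-products form of F.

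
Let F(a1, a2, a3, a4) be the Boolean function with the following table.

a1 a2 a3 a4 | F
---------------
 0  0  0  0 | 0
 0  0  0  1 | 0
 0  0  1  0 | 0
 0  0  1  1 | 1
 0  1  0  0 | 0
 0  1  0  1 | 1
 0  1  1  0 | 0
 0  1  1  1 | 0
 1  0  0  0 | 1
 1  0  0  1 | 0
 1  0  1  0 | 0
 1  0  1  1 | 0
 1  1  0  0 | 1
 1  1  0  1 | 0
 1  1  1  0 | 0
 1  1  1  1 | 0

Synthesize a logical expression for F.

F(a1, a2, a3, a4) = (((((¬a1 ∧ ¬a2) ∧ a3) ∧ a4) ∨ (((¬a1 ∧ a2) ∧ ¬a3) ∧ a4)) ∨ (((a1 ∧ ¬a2) ∧ ¬a3) ∧ ¬a4)) ∨ (((a1 ∧ a2) ∧ ¬a3) ∧ ¬a4)

Collect the rows where F=1 — (0,0,1,1), (0,1,0,1), (1,0,0,0), (1,1,0,0) — and write one minterm per row: ¬a1·¬a2·a3·a4, ¬a1·a2·¬a3·a4, a1·¬a2·¬a3·¬a4, a1·a2·¬a3·¬a4. Their union (logical OR) reproduces the table exactly.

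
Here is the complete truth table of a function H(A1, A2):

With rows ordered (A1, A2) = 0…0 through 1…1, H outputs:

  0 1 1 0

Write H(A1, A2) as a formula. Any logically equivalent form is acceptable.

H(A1, A2) = A1 XOR A2

The output is 1 exactly when an odd number of inputs are 1 — the 2-way XOR (parity).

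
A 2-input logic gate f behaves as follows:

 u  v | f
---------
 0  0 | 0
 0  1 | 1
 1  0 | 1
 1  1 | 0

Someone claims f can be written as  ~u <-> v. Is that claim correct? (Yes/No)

Evaluate ~u <-> v on each row and compare to f:
  u=0, v=0: formula gives 0, f = 0 ✓
  u=0, v=1: formula gives 1, f = 1 ✓
  u=1, v=0: formula gives 1, f = 1 ✓
  u=1, v=1: formula gives 0, f = 0 ✓
No disagreement on any input; they are logically equivalent.

Yes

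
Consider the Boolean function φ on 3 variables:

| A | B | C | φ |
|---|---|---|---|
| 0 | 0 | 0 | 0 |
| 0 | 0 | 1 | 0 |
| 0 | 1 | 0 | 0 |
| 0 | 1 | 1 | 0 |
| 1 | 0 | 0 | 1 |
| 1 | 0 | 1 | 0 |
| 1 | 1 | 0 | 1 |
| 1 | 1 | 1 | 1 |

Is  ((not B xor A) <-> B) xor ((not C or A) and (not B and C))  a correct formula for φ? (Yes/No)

Yes

Evaluate ((not B xor A) <-> B) xor ((not C or A) and (not B and C)) on each row and compare to φ:
  A=0, B=0, C=0: formula gives 0, φ = 0 ✓
  A=0, B=0, C=1: formula gives 0, φ = 0 ✓
  A=0, B=1, C=0: formula gives 0, φ = 0 ✓
  A=0, B=1, C=1: formula gives 0, φ = 0 ✓
  A=1, B=0, C=0: formula gives 1, φ = 1 ✓
  …and likewise for the remaining 3 rows.
Every row agrees, so the formula is equivalent.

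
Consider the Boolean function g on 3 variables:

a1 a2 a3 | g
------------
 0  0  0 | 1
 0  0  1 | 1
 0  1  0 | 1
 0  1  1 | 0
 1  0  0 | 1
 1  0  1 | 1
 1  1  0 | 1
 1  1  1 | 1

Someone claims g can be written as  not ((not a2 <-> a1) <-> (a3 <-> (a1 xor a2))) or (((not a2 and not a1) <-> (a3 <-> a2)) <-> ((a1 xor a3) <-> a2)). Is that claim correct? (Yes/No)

Yes

Check the formula against g row by row:
  a1=0, a2=0, a3=0: formula gives 1, g = 1 ✓
  a1=0, a2=0, a3=1: formula gives 1, g = 1 ✓
  a1=0, a2=1, a3=0: formula gives 1, g = 1 ✓
  a1=0, a2=1, a3=1: formula gives 0, g = 0 ✓
  a1=1, a2=0, a3=0: formula gives 1, g = 1 ✓
  … (the remaining 3 rows also agree.)
All 8 rows match — the expression computes g exactly.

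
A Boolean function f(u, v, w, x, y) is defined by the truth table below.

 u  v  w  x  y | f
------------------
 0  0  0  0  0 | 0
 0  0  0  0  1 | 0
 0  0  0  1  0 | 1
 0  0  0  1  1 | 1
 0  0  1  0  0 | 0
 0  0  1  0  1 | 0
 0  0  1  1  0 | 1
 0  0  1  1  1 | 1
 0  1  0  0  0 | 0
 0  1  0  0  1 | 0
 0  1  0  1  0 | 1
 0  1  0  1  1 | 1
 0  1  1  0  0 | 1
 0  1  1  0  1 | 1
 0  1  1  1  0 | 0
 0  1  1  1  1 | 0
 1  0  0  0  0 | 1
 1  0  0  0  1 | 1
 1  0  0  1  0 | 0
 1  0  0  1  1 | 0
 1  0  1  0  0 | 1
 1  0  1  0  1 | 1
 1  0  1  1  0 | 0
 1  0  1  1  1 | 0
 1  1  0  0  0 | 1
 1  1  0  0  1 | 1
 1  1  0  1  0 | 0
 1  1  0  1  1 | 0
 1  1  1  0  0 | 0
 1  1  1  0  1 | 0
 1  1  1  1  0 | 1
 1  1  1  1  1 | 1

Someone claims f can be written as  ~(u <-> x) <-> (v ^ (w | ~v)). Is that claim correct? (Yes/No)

Evaluate ~(u <-> x) <-> (v ^ (w | ~v)) on each row and compare to f:
  u=0, v=0, w=0, x=0, y=0: formula gives 0, f = 0 ✓
  u=0, v=0, w=0, x=0, y=1: formula gives 0, f = 0 ✓
  u=0, v=0, w=0, x=1, y=0: formula gives 1, f = 1 ✓
  u=0, v=0, w=0, x=1, y=1: formula gives 1, f = 1 ✓
  … (the remaining 28 rows also agree.)
All 32 rows match — the expression computes f exactly.

Yes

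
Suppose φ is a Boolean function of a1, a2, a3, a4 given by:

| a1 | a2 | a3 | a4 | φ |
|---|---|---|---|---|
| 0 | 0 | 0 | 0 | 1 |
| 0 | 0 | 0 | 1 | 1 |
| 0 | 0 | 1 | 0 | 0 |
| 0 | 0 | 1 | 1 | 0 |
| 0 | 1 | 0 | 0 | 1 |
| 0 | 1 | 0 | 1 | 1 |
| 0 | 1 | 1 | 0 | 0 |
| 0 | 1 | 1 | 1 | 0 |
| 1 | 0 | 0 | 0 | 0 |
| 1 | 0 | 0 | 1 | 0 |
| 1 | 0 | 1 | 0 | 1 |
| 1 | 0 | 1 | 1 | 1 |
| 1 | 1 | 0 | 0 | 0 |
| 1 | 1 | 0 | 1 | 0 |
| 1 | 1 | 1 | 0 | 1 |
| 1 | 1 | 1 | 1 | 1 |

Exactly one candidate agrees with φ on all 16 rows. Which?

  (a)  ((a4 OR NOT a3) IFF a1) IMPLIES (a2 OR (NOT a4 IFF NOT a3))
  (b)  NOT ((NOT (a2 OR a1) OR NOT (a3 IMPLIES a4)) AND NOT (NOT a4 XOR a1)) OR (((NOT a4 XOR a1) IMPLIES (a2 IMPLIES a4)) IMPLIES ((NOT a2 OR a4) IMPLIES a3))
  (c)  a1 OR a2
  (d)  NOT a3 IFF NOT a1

d

(a): at (0,0,1,1) it gives 1, but φ = 0 — eliminated.
(b): at (0,0,0,1) it gives 0, but φ = 1 — eliminated.
(c): at (0,0,0,0) it gives 0, but φ = 1 — eliminated.
That leaves (d). Evaluating it on every row reproduces the table of φ exactly.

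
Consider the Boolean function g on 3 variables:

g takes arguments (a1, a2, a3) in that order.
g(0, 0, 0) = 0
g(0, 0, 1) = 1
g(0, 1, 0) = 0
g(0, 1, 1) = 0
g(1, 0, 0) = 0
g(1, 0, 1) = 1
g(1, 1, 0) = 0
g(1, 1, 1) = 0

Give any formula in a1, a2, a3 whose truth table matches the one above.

The 1-rows are (0,0,1), (1,0,1). Each contributes one minterm — ¬a1·¬a2·a3; a1·¬a2·a3 — and their disjunction is a sum-of-products form of g.

g(a1, a2, a3) = ((NOT a1 AND NOT a2) AND a3) OR ((a1 AND NOT a2) AND a3)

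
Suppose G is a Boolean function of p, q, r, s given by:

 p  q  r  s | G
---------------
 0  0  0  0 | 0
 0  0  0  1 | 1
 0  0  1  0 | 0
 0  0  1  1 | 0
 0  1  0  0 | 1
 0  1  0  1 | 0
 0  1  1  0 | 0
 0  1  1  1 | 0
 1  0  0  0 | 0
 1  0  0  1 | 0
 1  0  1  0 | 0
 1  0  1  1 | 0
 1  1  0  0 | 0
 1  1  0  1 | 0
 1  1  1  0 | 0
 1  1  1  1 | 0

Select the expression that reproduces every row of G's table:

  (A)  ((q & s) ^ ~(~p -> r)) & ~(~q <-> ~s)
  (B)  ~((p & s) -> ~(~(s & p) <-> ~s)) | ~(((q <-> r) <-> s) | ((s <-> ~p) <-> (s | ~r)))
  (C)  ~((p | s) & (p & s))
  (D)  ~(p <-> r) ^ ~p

(B): at (0,0,0,0) it gives 1, but G = 0 — eliminated.
(C): at (0,0,0,0) it gives 1, but G = 0 — eliminated.
(D): at (0,0,0,0) it gives 1, but G = 0 — eliminated.
Only (A) survives; checking it on all 16 rows confirms it matches G.

A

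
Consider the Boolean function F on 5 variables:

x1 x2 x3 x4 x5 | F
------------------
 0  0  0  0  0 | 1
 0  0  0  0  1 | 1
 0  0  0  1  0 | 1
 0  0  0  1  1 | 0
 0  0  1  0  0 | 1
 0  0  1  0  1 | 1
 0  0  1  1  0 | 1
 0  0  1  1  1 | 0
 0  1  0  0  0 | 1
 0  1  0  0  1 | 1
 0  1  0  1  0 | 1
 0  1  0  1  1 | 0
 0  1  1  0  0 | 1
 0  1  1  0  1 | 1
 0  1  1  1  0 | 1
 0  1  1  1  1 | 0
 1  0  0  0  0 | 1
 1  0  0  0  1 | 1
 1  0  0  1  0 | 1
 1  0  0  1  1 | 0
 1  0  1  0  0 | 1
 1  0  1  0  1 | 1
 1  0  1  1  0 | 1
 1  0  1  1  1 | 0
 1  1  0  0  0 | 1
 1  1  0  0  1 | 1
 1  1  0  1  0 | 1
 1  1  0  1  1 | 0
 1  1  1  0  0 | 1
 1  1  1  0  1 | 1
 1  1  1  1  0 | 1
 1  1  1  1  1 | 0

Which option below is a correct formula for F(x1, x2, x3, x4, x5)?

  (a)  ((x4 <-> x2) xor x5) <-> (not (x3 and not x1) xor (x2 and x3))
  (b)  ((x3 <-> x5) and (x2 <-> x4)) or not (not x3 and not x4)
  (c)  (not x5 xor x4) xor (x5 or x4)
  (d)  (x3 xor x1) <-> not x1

(a) disagrees with F on (0,0,0,0,1) (formula → 0, table → 1); rule it out.
(b) disagrees with F on (0,0,0,0,1) (formula → 0, table → 1); rule it out.
(d) disagrees with F on (0,0,0,0,0) (formula → 0, table → 1); rule it out.
That leaves (c). Evaluating it on every row reproduces the table of F exactly.

c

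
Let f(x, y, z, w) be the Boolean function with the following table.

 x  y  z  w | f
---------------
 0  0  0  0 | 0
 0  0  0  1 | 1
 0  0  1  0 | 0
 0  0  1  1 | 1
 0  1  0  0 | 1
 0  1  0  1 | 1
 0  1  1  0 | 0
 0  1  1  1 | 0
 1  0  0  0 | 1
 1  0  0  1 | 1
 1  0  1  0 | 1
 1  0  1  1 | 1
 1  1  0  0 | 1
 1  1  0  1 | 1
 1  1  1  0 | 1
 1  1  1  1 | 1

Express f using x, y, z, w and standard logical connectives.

There are just 4 zero rows: (0,0,0,0), (0,0,1,0), (0,1,1,0), (0,1,1,1). Their minterms are ¬x·¬y·¬z·¬w, ¬x·¬y·z·¬w, ¬x·y·z·¬w, ¬x·y·z·w; the OR of those covers precisely the 0-outputs, and negating it yields f.

f(x, y, z, w) = ~((((((~x & ~y) & ~z) & ~w) | (((~x & ~y) & z) & ~w)) | (((~x & y) & z) & ~w)) | (((~x & y) & z) & w))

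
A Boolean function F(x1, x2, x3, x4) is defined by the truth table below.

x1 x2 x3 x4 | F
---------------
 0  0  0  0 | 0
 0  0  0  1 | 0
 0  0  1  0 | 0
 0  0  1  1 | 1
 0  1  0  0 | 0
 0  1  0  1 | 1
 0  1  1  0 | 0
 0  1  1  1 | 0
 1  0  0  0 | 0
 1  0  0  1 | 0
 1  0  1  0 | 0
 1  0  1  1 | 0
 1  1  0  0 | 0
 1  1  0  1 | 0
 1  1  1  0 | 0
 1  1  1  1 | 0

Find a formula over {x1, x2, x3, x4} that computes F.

The 1-rows are (0,0,1,1), (0,1,0,1). Each contributes one minterm — ¬x1·¬x2·x3·x4; ¬x1·x2·¬x3·x4 — and their disjunction is a sum-of-products form of F.

F(x1, x2, x3, x4) = (((NOT x1 AND NOT x2) AND x3) AND x4) OR (((NOT x1 AND x2) AND NOT x3) AND x4)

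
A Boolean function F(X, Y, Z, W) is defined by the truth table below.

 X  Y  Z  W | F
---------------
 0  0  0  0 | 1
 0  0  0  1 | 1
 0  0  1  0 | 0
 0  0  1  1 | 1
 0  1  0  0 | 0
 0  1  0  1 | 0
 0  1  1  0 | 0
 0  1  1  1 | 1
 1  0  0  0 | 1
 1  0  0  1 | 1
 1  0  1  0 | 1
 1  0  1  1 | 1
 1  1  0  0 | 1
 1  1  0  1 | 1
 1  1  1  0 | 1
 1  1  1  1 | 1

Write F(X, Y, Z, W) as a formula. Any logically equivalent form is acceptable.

There are just 4 zero rows: (0,0,1,0), (0,1,0,0), (0,1,0,1), (0,1,1,0). Their minterms are ¬X·¬Y·Z·¬W, ¬X·Y·¬Z·¬W, ¬X·Y·¬Z·W, ¬X·Y·Z·¬W; the OR of those covers precisely the 0-outputs, and negating it yields F.

F(X, Y, Z, W) = NOT ((((((NOT X AND NOT Y) AND Z) AND NOT W) OR (((NOT X AND Y) AND NOT Z) AND NOT W)) OR (((NOT X AND Y) AND NOT Z) AND W)) OR (((NOT X AND Y) AND Z) AND NOT W))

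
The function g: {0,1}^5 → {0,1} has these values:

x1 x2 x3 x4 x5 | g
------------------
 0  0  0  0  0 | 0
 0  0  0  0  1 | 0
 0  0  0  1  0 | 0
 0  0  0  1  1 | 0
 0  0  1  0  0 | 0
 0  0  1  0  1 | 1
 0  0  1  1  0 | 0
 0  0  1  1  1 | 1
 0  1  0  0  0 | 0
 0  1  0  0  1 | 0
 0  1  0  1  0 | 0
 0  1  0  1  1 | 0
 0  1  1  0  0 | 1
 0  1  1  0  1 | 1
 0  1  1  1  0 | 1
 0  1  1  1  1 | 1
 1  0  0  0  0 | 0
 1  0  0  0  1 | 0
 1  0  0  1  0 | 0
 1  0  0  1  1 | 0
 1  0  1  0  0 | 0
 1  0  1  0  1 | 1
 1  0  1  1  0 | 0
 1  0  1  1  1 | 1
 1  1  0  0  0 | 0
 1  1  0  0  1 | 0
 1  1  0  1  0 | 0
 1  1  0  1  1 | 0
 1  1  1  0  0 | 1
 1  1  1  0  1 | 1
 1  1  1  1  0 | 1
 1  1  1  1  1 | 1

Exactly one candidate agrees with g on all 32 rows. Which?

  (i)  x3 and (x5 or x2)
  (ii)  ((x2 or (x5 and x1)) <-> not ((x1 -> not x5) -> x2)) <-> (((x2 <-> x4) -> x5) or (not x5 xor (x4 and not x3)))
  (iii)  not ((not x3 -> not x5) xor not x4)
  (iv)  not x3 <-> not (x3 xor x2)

(ii) fails at (0,0,1,0,1): the formula yields 0, g is 1.
(iii) fails at (0,0,0,0,0): the formula yields 1, g is 0.
(iv) fails at (0,0,0,0,0): the formula yields 1, g is 0.
Only (i) survives; checking it on all 32 rows confirms it matches g.

i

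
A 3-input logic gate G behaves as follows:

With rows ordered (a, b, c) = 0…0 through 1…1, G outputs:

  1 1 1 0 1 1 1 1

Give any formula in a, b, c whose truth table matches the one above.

G(a, b, c) = ((a' · b) · c)'

Only row (0,1,1) gives 0. So G is 1 everywhere except there — the complement of the minterm ¬a·b·c.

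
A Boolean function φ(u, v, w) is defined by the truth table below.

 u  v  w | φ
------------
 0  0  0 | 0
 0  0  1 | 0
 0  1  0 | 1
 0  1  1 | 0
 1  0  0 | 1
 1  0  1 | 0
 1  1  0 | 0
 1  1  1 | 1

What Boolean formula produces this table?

φ(u, v, w) = (((¬u ∧ v) ∧ ¬w) ∨ ((u ∧ ¬v) ∧ ¬w)) ∨ ((u ∧ v) ∧ w)

φ=1 on 3 inputs: (0,1,0), (1,0,0), (1,1,1). Reading each as a conjunction of literals (¬u·v·¬w, u·¬v·¬w, u·v·w) and taking the OR gives the canonical DNF.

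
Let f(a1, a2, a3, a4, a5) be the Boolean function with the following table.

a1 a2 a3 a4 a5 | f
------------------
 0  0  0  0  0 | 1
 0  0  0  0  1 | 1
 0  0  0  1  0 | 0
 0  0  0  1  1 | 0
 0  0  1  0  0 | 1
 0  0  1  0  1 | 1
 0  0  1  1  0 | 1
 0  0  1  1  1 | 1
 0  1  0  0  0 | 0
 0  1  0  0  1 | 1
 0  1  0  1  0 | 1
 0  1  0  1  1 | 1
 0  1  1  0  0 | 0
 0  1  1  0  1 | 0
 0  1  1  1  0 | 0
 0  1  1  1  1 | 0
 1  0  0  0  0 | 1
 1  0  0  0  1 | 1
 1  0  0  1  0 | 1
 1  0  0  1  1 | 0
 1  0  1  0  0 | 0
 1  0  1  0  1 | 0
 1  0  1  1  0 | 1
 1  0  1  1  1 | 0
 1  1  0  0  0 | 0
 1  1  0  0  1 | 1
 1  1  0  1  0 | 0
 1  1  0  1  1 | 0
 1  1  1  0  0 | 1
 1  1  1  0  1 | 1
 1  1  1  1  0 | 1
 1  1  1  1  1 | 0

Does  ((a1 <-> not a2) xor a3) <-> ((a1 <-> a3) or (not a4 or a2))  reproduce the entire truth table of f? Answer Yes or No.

No

Check the formula against f row by row:
  a1=0, a2=0, a3=0, a4=0, a5=0: formula gives 0, but f = 1 ✗
Since they disagree at (0,0,0,0,0), the expression is not a correct formula for f.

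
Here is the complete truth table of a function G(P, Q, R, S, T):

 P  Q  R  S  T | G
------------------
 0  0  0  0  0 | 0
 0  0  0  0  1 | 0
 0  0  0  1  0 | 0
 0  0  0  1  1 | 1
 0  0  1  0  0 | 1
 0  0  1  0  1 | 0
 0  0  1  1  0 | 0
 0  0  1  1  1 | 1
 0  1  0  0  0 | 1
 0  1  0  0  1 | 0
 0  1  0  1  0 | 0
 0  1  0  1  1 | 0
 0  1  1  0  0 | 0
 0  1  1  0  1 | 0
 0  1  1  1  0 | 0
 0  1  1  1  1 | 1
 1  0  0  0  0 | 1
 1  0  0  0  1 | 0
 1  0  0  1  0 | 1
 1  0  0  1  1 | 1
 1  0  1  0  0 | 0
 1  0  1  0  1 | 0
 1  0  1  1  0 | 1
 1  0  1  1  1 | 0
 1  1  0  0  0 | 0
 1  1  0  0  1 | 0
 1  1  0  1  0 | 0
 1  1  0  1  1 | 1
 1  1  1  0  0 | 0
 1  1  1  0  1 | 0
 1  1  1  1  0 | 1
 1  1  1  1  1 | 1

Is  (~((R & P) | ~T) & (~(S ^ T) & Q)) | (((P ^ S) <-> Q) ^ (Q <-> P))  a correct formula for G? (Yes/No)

No

Check the formula against G row by row:
  P=0, Q=0, R=0, S=0, T=0: formula gives 0, G = 0 ✓
  P=0, Q=0, R=0, S=0, T=1: formula gives 0, G = 0 ✓
  P=0, Q=0, R=0, S=1, T=0: formula gives 1, but G = 0 ✗
Since they disagree at (0,0,0,1,0), the expression is not a correct formula for G.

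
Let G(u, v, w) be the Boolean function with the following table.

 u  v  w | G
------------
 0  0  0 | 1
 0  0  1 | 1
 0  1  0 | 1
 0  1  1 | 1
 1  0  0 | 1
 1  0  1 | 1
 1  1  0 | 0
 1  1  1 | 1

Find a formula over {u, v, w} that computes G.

Only row (1,1,0) gives 0. So G is 1 everywhere except there — the complement of the minterm u·v·¬w.

G(u, v, w) = NOT ((u AND v) AND NOT w)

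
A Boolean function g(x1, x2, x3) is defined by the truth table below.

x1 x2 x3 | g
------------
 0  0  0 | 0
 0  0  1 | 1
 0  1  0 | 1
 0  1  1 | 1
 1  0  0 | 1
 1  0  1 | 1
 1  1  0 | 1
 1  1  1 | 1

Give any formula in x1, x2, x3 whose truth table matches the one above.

The output is 1 whenever at least one input is 1 — the OR of all inputs.

g(x1, x2, x3) = (x1 OR x2) OR x3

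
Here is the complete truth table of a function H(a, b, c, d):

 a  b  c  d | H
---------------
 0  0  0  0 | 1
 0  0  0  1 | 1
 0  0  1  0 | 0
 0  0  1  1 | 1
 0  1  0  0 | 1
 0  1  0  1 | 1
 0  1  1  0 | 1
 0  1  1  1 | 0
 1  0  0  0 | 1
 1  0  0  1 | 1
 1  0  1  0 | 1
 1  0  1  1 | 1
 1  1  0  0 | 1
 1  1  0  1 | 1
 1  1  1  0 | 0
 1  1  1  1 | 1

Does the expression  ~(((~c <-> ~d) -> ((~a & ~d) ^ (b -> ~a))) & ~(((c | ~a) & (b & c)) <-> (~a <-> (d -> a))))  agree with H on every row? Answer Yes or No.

Test each input against both H and the formula:
  a=0, b=0, c=0, d=0: formula gives 1, H = 1 ✓
  a=0, b=0, c=0, d=1: formula gives 1, H = 1 ✓
  a=0, b=0, c=1, d=0: formula gives 0, H = 0 ✓
  a=0, b=0, c=1, d=1: formula gives 1, H = 1 ✓
  … (the remaining 12 rows also agree.)
Every row agrees, so the formula is equivalent.

Yes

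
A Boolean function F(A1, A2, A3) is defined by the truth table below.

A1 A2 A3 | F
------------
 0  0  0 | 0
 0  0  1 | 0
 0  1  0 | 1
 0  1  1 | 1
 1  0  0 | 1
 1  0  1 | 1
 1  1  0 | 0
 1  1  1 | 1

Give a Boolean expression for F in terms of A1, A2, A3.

F(A1, A2, A3) = ((((A1' · A2') · A3') + ((A1' · A2') · A3)) + ((A1 · A2) · A3'))'

The 0-rows are (0,0,0), (0,0,1), (1,1,0). Take each as a conjunction (¬A1·¬A2·¬A3, ¬A1·¬A2·A3, A1·A2·¬A3), form their disjunction, and complement — that gives a formula that is 1 everywhere F is.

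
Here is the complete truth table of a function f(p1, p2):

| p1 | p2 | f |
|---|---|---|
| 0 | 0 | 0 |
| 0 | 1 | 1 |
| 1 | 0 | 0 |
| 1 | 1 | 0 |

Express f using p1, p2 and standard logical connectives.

f(p1, p2) = ~p1 & p2

1 only at (0,1): NOT p1 AND p2.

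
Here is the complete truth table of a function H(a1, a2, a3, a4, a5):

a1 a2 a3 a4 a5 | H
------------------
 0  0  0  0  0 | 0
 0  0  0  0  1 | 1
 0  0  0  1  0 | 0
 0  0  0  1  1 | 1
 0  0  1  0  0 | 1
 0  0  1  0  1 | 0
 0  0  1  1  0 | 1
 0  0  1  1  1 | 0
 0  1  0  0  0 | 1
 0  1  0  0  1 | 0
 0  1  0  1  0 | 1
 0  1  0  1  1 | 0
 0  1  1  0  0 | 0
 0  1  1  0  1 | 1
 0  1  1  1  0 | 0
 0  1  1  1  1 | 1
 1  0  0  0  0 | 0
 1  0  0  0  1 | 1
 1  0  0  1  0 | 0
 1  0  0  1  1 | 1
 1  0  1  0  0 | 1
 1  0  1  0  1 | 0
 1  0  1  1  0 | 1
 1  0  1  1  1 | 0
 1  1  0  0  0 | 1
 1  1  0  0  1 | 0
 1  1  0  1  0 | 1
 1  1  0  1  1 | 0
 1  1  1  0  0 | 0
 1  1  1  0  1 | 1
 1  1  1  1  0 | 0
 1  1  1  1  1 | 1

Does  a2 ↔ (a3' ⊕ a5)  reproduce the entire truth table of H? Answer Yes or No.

Yes

Check the formula against H row by row:
  a1=0, a2=0, a3=0, a4=0, a5=0: formula gives 0, H = 0 ✓
  a1=0, a2=0, a3=0, a4=0, a5=1: formula gives 1, H = 1 ✓
  a1=0, a2=0, a3=0, a4=1, a5=0: formula gives 0, H = 0 ✓
  a1=0, a2=0, a3=0, a4=1, a5=1: formula gives 1, H = 1 ✓
  … (the remaining 28 rows also agree.)
Every row agrees, so the formula is equivalent.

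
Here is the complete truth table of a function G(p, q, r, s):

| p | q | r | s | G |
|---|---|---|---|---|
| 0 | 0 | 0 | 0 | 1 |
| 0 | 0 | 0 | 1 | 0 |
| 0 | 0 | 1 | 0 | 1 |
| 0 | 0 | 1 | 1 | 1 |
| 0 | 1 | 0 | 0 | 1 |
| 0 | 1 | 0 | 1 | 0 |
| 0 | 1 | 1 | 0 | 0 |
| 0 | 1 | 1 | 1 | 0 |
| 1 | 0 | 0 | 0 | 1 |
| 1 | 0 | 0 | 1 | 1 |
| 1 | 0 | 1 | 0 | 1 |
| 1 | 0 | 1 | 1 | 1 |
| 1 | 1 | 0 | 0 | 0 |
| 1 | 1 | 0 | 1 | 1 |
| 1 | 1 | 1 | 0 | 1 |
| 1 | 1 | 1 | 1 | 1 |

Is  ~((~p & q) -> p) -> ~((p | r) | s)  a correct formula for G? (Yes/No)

Check the formula against G row by row:
  p=0, q=0, r=0, s=0: formula gives 1, G = 1 ✓
  p=0, q=0, r=0, s=1: formula gives 1, but G = 0 ✗
A single disagreement suffices: at (0,0,0,1) they differ, so the formula does not compute G.

No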